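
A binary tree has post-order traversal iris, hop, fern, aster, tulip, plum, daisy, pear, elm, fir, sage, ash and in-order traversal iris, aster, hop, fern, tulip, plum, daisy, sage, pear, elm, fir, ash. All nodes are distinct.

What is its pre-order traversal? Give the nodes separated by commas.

The last element of post-order is the root; it splits in-order into left and right subtrees.
Root ash: left subtree has 11 nodes {iris, aster, hop, fern, tulip, plum, daisy, sage, pear, elm, fir}, right has 0 { }.
  Root sage: left subtree has 7 nodes {iris, aster, hop, fern, tulip, plum, daisy}, right has 3 {pear, elm, fir}.
    Root daisy: left subtree has 6 nodes {iris, aster, hop, fern, tulip, plum}, right has 0 { }.
      Root plum: left subtree has 5 nodes {iris, aster, hop, fern, tulip}, right has 0 { }.
        Root tulip: left subtree has 4 nodes {iris, aster, hop, fern}, right has 0 { }.
          Root aster: left subtree has 1 node {iris}, right has 2 {hop, fern}.
            Root fern: left subtree has 1 node {hop}, right has 0 { }.
    Root fir: left subtree has 2 nodes {pear, elm}, right has 0 { }.
      Root elm: left subtree has 1 node {pear}, right has 0 { }.

ash, sage, daisy, plum, tulip, aster, iris, fern, hop, fir, elm, pear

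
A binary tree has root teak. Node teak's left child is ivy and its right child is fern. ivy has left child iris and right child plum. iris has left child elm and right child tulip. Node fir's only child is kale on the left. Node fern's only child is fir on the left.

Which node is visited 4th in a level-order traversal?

iris

Level-order visits nodes level by level from the root, left to right within each level.
Level 0: teak
Level 1: ivy, fern
Level 2: iris, plum, fir
Level 3: elm, tulip, kale
Full level-order sequence: teak, ivy, fern, iris, plum, fir, elm, tulip, kale.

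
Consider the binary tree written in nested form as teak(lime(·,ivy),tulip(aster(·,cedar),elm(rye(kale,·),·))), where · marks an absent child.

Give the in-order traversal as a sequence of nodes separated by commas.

In-order visits the left subtree, then the node, then the right subtree.
At teak: go left to lime.
  At lime: no left child.
  Visit lime.
  At lime: go right to ivy.
    ivy is a leaf — visit ivy.
Visit teak.
At teak: go right to tulip.
  At tulip: go left to aster.
    At aster: no left child.
    Visit aster.
    At aster: go right to cedar.
      cedar is a leaf — visit cedar.
  Visit tulip.
  At tulip: go right to elm.
    At elm: go left to rye.
      At rye: go left to kale.
        kale is a leaf — visit kale.
      Visit rye.
      At rye: no right child.
    Visit elm.
    At elm: no right child.

lime, ivy, teak, aster, cedar, tulip, kale, rye, elm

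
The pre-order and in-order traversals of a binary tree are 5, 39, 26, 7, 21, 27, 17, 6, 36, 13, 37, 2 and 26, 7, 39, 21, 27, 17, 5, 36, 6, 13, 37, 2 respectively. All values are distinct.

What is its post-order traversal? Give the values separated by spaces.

The first element of pre-order is the root; it splits in-order into left and right subtrees.
Root 5: left subtree has 6 nodes {26, 7, 39, 21, 27, 17}, right has 5 {36, 6, 13, 37, 2}.
  Root 39: left subtree has 2 nodes {26, 7}, right has 3 {21, 27, 17}.
    Root 26: left subtree has 0 nodes { }, right has 1 {7}.
    Root 21: left subtree has 0 nodes { }, right has 2 {27, 17}.
      Root 27: left subtree has 0 nodes { }, right has 1 {17}.
  Root 6: left subtree has 1 node {36}, right has 3 {13, 37, 2}.
    Root 13: left subtree has 0 nodes { }, right has 2 {37, 2}.
      Root 37: left subtree has 0 nodes { }, right has 1 {2}.

7 26 17 27 21 39 36 2 37 13 6 5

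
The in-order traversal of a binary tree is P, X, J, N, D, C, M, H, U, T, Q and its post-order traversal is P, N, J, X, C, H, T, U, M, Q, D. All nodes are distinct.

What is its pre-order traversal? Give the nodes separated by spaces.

D X P J N Q M C U H T

The last element of post-order is the root; it splits in-order into left and right subtrees.
Root D: left subtree has 4 nodes {P, X, J, N}, right has 6 {C, M, H, U, T, Q}.
  Root X: left subtree has 1 node {P}, right has 2 {J, N}.
    Root J: left subtree has 0 nodes { }, right has 1 {N}.
  Root Q: left subtree has 5 nodes {C, M, H, U, T}, right has 0 { }.
    Root M: left subtree has 1 node {C}, right has 3 {H, U, T}.
      Root U: left subtree has 1 node {H}, right has 1 {T}.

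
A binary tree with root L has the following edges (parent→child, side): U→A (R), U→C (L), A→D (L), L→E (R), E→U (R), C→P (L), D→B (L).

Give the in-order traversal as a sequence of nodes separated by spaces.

In-order visits the left subtree, then the node, then the right subtree.
At L: no left child.
Visit L.
At L: go right to E.
  At E: no left child.
  Visit E.
  At E: go right to U.
    At U: go left to C.
      At C: go left to P.
        P is a leaf — visit P.
      Visit C.
      At C: no right child.
    Visit U.
    At U: go right to A.
      At A: go left to D.
        At D: go left to B.
          B is a leaf — visit B.
        Visit D.
        At D: no right child.
      Visit A.
      At A: no right child.

L E P C U B D A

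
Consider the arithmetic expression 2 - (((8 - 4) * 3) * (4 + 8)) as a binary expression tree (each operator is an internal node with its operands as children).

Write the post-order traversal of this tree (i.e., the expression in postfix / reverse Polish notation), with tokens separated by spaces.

2 8 4 - 3 * 4 8 + * -

Post-order on an expression tree gives postfix notation: for each operator, emit left operand, right operand, then the operator.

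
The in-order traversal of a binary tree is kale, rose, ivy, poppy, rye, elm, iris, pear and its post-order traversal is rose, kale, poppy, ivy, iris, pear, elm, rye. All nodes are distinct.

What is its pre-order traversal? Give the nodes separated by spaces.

The last element of post-order is the root; it splits in-order into left and right subtrees.
Root rye: left subtree has 4 nodes {kale, rose, ivy, poppy}, right has 3 {elm, iris, pear}.
  Root ivy: left subtree has 2 nodes {kale, rose}, right has 1 {poppy}.
    Root kale: left subtree has 0 nodes { }, right has 1 {rose}.
  Root elm: left subtree has 0 nodes { }, right has 2 {iris, pear}.
    Root pear: left subtree has 1 node {iris}, right has 0 { }.

rye ivy kale rose poppy elm pear iris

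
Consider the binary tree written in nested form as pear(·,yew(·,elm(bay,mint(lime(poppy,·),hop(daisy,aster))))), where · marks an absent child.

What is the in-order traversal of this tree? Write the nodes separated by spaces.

pear yew bay elm poppy lime mint daisy hop aster

In-order visits the left subtree, then the node, then the right subtree.
At pear: no left child.
Visit pear.
At pear: go right to yew.
  At yew: no left child.
  Visit yew.
  At yew: go right to elm.
    At elm: go left to bay.
      bay is a leaf — visit bay.
    Visit elm.
    At elm: go right to mint.
      At mint: go left to lime.
        At lime: go left to poppy.
          poppy is a leaf — visit poppy.
        Visit lime.
        At lime: no right child.
      Visit mint.
      At mint: go right to hop.
        At hop: go left to daisy.
          daisy is a leaf — visit daisy.
        Visit hop.
        At hop: go right to aster.
          aster is a leaf — visit aster.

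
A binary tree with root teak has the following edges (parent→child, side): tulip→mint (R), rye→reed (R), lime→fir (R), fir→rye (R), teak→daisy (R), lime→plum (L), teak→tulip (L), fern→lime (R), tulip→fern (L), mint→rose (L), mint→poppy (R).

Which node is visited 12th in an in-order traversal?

In-order visits the left subtree, then the node, then the right subtree.
At teak: go left to tulip.
  At tulip: go left to fern.
    At fern: no left child.
    Visit fern.
    At fern: go right to lime.
      At lime: go left to plum.
        plum is a leaf — visit plum.
      Visit lime.
      At lime: go right to fir.
        At fir: no left child.
        Visit fir.
        At fir: go right to rye.
          At rye: no left child.
          Visit rye.
          At rye: go right to reed.
            reed is a leaf — visit reed.
  Visit tulip.
  At tulip: go right to mint.
    At mint: go left to rose.
      rose is a leaf — visit rose.
    Visit mint.
    At mint: go right to poppy.
      poppy is a leaf — visit poppy.
Visit teak.
At teak: go right to daisy.
  daisy is a leaf — visit daisy.
Full in-order sequence: fern, plum, lime, fir, rye, reed, tulip, rose, mint, poppy, teak, daisy.

daisy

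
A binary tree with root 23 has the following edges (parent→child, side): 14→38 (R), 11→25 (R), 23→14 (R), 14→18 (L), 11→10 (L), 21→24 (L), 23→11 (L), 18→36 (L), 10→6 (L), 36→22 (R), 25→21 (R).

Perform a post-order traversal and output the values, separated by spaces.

Post-order visits the left subtree, then the right subtree, then the node.
At 23: go left to 11.
  At 11: go left to 10.
    At 10: go left to 6.
      6 is a leaf — visit 6.
    At 10: no right child.
    Visit 10.
  At 11: go right to 25.
    At 25: no left child.
    At 25: go right to 21.
      At 21: go left to 24.
        24 is a leaf — visit 24.
      At 21: no right child.
      Visit 21.
    Visit 25.
  Visit 11.
At 23: go right to 14.
  At 14: go left to 18.
    At 18: go left to 36.
      At 36: no left child.
      At 36: go right to 22.
        22 is a leaf — visit 22.
      Visit 36.
    At 18: no right child.
    Visit 18.
  At 14: go right to 38.
    38 is a leaf — visit 38.
  Visit 14.
Visit 23.

6 10 24 21 25 11 22 36 18 38 14 23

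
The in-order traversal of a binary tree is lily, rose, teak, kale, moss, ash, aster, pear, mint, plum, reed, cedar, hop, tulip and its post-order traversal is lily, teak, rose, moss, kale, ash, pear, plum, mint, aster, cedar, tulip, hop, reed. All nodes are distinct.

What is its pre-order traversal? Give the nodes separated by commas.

The last element of post-order is the root; it splits in-order into left and right subtrees.
Root reed: left subtree has 10 nodes {lily, rose, teak, kale, moss, ash, aster, pear, mint, plum}, right has 3 {cedar, hop, tulip}.
  Root aster: left subtree has 6 nodes {lily, rose, teak, kale, moss, ash}, right has 3 {pear, mint, plum}.
    Root ash: left subtree has 5 nodes {lily, rose, teak, kale, moss}, right has 0 { }.
      Root kale: left subtree has 3 nodes {lily, rose, teak}, right has 1 {moss}.
        Root rose: left subtree has 1 node {lily}, right has 1 {teak}.
    Root mint: left subtree has 1 node {pear}, right has 1 {plum}.
  Root hop: left subtree has 1 node {cedar}, right has 1 {tulip}.

reed, aster, ash, kale, rose, lily, teak, moss, mint, pear, plum, hop, cedar, tulip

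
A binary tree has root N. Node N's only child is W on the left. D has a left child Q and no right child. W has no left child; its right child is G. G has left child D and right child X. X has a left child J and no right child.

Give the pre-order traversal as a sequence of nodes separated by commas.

N, W, G, D, Q, X, J

Pre-order visits the node, then its left subtree, then its right subtree.
Visit N.
At N: go left to W.
  Visit W.
  At W: no left child.
  At W: go right to G.
    Visit G.
    At G: go left to D.
      Visit D.
      At D: go left to Q.
        Q is a leaf — visit Q.
      At D: no right child.
    At G: go right to X.
      Visit X.
      At X: go left to J.
        J is a leaf — visit J.
      At X: no right child.
At N: no right child.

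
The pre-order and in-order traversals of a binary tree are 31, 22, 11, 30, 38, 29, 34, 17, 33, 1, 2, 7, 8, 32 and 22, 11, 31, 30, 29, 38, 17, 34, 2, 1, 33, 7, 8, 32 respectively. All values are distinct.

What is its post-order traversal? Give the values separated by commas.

The first element of pre-order is the root; it splits in-order into left and right subtrees.
Root 31: left subtree has 2 nodes {22, 11}, right has 11 {30, 29, 38, 17, 34, 2, 1, 33, 7, 8, 32}.
  Root 22: left subtree has 0 nodes { }, right has 1 {11}.
  Root 30: left subtree has 0 nodes { }, right has 10 {29, 38, 17, 34, 2, 1, 33, 7, 8, 32}.
    Root 38: left subtree has 1 node {29}, right has 8 {17, 34, 2, 1, 33, 7, 8, 32}.
      Root 34: left subtree has 1 node {17}, right has 6 {2, 1, 33, 7, 8, 32}.
        Root 33: left subtree has 2 nodes {2, 1}, right has 3 {7, 8, 32}.
          Root 1: left subtree has 1 node {2}, right has 0 { }.
          Root 7: left subtree has 0 nodes { }, right has 2 {8, 32}.
            Root 8: left subtree has 0 nodes { }, right has 1 {32}.

11, 22, 29, 17, 2, 1, 32, 8, 7, 33, 34, 38, 30, 31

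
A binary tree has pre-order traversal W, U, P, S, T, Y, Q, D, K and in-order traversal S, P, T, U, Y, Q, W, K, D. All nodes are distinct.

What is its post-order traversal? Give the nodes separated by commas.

The first element of pre-order is the root; it splits in-order into left and right subtrees.
Root W: left subtree has 6 nodes {S, P, T, U, Y, Q}, right has 2 {K, D}.
  Root U: left subtree has 3 nodes {S, P, T}, right has 2 {Y, Q}.
    Root P: left subtree has 1 node {S}, right has 1 {T}.
    Root Y: left subtree has 0 nodes { }, right has 1 {Q}.
  Root D: left subtree has 1 node {K}, right has 0 { }.

S, T, P, Q, Y, U, K, D, W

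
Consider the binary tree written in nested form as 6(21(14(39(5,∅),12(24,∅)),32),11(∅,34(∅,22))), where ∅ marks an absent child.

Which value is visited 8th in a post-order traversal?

Post-order visits the left subtree, then the right subtree, then the node.
At 6: go left to 21.
  At 21: go left to 14.
    At 14: go left to 39.
      At 39: go left to 5.
        5 is a leaf — visit 5.
      At 39: no right child.
      Visit 39.
    At 14: go right to 12.
      At 12: go left to 24.
        24 is a leaf — visit 24.
      At 12: no right child.
      Visit 12.
    Visit 14.
  At 21: go right to 32.
    32 is a leaf — visit 32.
  Visit 21.
At 6: go right to 11.
  At 11: no left child.
  At 11: go right to 34.
    At 34: no left child.
    At 34: go right to 22.
      22 is a leaf — visit 22.
    Visit 34.
  Visit 11.
Visit 6.
Full post-order sequence: 5, 39, 24, 12, 14, 32, 21, 22, 34, 11, 6.

22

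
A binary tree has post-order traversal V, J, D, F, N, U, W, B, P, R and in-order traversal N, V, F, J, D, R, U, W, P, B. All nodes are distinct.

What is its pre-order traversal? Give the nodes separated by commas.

The last element of post-order is the root; it splits in-order into left and right subtrees.
Root R: left subtree has 5 nodes {N, V, F, J, D}, right has 4 {U, W, P, B}.
  Root N: left subtree has 0 nodes { }, right has 4 {V, F, J, D}.
    Root F: left subtree has 1 node {V}, right has 2 {J, D}.
      Root D: left subtree has 1 node {J}, right has 0 { }.
  Root P: left subtree has 2 nodes {U, W}, right has 1 {B}.
    Root W: left subtree has 1 node {U}, right has 0 { }.

R, N, F, V, D, J, P, W, U, B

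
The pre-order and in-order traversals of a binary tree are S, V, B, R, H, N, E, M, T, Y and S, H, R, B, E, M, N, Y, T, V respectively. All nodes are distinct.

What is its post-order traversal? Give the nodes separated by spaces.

H R M E Y T N B V S

The first element of pre-order is the root; it splits in-order into left and right subtrees.
Root S: left subtree has 0 nodes { }, right has 9 {H, R, B, E, M, N, Y, T, V}.
  Root V: left subtree has 8 nodes {H, R, B, E, M, N, Y, T}, right has 0 { }.
    Root B: left subtree has 2 nodes {H, R}, right has 5 {E, M, N, Y, T}.
      Root R: left subtree has 1 node {H}, right has 0 { }.
      Root N: left subtree has 2 nodes {E, M}, right has 2 {Y, T}.
        Root E: left subtree has 0 nodes { }, right has 1 {M}.
        Root T: left subtree has 1 node {Y}, right has 0 { }.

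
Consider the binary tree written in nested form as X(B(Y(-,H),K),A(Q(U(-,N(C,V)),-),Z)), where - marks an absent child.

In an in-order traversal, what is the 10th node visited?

Q

In-order visits the left subtree, then the node, then the right subtree.
At X: go left to B.
  At B: go left to Y.
    At Y: no left child.
    Visit Y.
    At Y: go right to H.
      H is a leaf — visit H.
  Visit B.
  At B: go right to K.
    K is a leaf — visit K.
Visit X.
At X: go right to A.
  At A: go left to Q.
    At Q: go left to U.
      At U: no left child.
      Visit U.
      At U: go right to N.
        At N: go left to C.
          C is a leaf — visit C.
        Visit N.
        At N: go right to V.
          V is a leaf — visit V.
    Visit Q.
    At Q: no right child.
  Visit A.
  At A: go right to Z.
    Z is a leaf — visit Z.
Full in-order sequence: Y, H, B, K, X, U, C, N, V, Q, A, Z.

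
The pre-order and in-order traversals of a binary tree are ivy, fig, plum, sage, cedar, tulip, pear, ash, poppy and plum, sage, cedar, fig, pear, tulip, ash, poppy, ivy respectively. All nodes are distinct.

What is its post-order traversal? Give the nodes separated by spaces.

cedar sage plum pear poppy ash tulip fig ivy

The first element of pre-order is the root; it splits in-order into left and right subtrees.
Root ivy: left subtree has 8 nodes {plum, sage, cedar, fig, pear, tulip, ash, poppy}, right has 0 { }.
  Root fig: left subtree has 3 nodes {plum, sage, cedar}, right has 4 {pear, tulip, ash, poppy}.
    Root plum: left subtree has 0 nodes { }, right has 2 {sage, cedar}.
      Root sage: left subtree has 0 nodes { }, right has 1 {cedar}.
    Root tulip: left subtree has 1 node {pear}, right has 2 {ash, poppy}.
      Root ash: left subtree has 0 nodes { }, right has 1 {poppy}.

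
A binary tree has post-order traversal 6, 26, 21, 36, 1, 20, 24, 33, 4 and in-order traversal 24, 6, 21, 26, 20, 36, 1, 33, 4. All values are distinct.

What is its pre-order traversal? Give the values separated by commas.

4, 33, 24, 20, 21, 6, 26, 1, 36

The last element of post-order is the root; it splits in-order into left and right subtrees.
Root 4: left subtree has 8 nodes {24, 6, 21, 26, 20, 36, 1, 33}, right has 0 { }.
  Root 33: left subtree has 7 nodes {24, 6, 21, 26, 20, 36, 1}, right has 0 { }.
    Root 24: left subtree has 0 nodes { }, right has 6 {6, 21, 26, 20, 36, 1}.
      Root 20: left subtree has 3 nodes {6, 21, 26}, right has 2 {36, 1}.
        Root 21: left subtree has 1 node {6}, right has 1 {26}.
        Root 1: left subtree has 1 node {36}, right has 0 { }.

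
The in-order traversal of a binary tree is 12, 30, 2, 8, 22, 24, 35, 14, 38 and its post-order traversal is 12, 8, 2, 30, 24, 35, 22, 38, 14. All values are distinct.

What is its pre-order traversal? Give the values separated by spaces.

The last element of post-order is the root; it splits in-order into left and right subtrees.
Root 14: left subtree has 7 nodes {12, 30, 2, 8, 22, 24, 35}, right has 1 {38}.
  Root 22: left subtree has 4 nodes {12, 30, 2, 8}, right has 2 {24, 35}.
    Root 30: left subtree has 1 node {12}, right has 2 {2, 8}.
      Root 2: left subtree has 0 nodes { }, right has 1 {8}.
    Root 35: left subtree has 1 node {24}, right has 0 { }.

14 22 30 12 2 8 35 24 38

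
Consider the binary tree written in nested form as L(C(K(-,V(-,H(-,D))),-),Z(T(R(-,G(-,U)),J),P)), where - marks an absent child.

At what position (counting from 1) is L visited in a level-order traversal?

Level-order visits nodes level by level from the root, left to right within each level.
Level 0: L
Level 1: C, Z
Level 2: K, T, P
Level 3: V, R, J
Level 4: H, G
Level 5: D, U
Full level-order sequence: L, C, Z, K, T, P, V, R, J, H, G, D, U.

1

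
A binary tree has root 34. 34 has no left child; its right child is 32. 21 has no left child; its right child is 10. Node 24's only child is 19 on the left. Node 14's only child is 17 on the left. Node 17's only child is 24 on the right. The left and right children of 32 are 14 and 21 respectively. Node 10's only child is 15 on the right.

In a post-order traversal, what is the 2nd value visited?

Post-order visits the left subtree, then the right subtree, then the node.
At 34: no left child.
At 34: go right to 32.
  At 32: go left to 14.
    At 14: go left to 17.
      At 17: no left child.
      At 17: go right to 24.
        At 24: go left to 19.
          19 is a leaf — visit 19.
        At 24: no right child.
        Visit 24.
      Visit 17.
    At 14: no right child.
    Visit 14.
  At 32: go right to 21.
    At 21: no left child.
    At 21: go right to 10.
      At 10: no left child.
      At 10: go right to 15.
        15 is a leaf — visit 15.
      Visit 10.
    Visit 21.
  Visit 32.
Visit 34.
Full post-order sequence: 19, 24, 17, 14, 15, 10, 21, 32, 34.

24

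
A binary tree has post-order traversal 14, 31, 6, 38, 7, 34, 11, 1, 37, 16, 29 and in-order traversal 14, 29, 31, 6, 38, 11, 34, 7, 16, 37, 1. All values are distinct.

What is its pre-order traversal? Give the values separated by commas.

29, 14, 16, 11, 38, 6, 31, 34, 7, 37, 1

The last element of post-order is the root; it splits in-order into left and right subtrees.
Root 29: left subtree has 1 node {14}, right has 9 {31, 6, 38, 11, 34, 7, 16, 37, 1}.
  Root 16: left subtree has 6 nodes {31, 6, 38, 11, 34, 7}, right has 2 {37, 1}.
    Root 11: left subtree has 3 nodes {31, 6, 38}, right has 2 {34, 7}.
      Root 38: left subtree has 2 nodes {31, 6}, right has 0 { }.
        Root 6: left subtree has 1 node {31}, right has 0 { }.
      Root 34: left subtree has 0 nodes { }, right has 1 {7}.
    Root 37: left subtree has 0 nodes { }, right has 1 {1}.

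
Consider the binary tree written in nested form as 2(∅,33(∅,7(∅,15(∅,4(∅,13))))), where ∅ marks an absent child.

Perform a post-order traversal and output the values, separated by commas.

13, 4, 15, 7, 33, 2

Post-order visits the left subtree, then the right subtree, then the node.
At 2: no left child.
At 2: go right to 33.
  At 33: no left child.
  At 33: go right to 7.
    At 7: no left child.
    At 7: go right to 15.
      At 15: no left child.
      At 15: go right to 4.
        At 4: no left child.
        At 4: go right to 13.
          13 is a leaf — visit 13.
        Visit 4.
      Visit 15.
    Visit 7.
  Visit 33.
Visit 2.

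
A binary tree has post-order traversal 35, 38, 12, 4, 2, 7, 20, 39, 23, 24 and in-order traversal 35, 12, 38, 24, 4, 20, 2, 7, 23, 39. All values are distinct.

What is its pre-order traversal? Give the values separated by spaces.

The last element of post-order is the root; it splits in-order into left and right subtrees.
Root 24: left subtree has 3 nodes {35, 12, 38}, right has 6 {4, 20, 2, 7, 23, 39}.
  Root 12: left subtree has 1 node {35}, right has 1 {38}.
  Root 23: left subtree has 4 nodes {4, 20, 2, 7}, right has 1 {39}.
    Root 20: left subtree has 1 node {4}, right has 2 {2, 7}.
      Root 7: left subtree has 1 node {2}, right has 0 { }.

24 12 35 38 23 20 4 7 2 39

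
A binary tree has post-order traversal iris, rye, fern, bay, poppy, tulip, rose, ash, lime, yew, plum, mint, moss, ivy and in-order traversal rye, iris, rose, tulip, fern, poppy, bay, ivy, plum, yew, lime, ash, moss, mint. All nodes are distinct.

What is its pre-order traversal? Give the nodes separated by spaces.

The last element of post-order is the root; it splits in-order into left and right subtrees.
Root ivy: left subtree has 7 nodes {rye, iris, rose, tulip, fern, poppy, bay}, right has 6 {plum, yew, lime, ash, moss, mint}.
  Root rose: left subtree has 2 nodes {rye, iris}, right has 4 {tulip, fern, poppy, bay}.
    Root rye: left subtree has 0 nodes { }, right has 1 {iris}.
    Root tulip: left subtree has 0 nodes { }, right has 3 {fern, poppy, bay}.
      Root poppy: left subtree has 1 node {fern}, right has 1 {bay}.
  Root moss: left subtree has 4 nodes {plum, yew, lime, ash}, right has 1 {mint}.
    Root plum: left subtree has 0 nodes { }, right has 3 {yew, lime, ash}.
      Root yew: left subtree has 0 nodes { }, right has 2 {lime, ash}.
        Root lime: left subtree has 0 nodes { }, right has 1 {ash}.

ivy rose rye iris tulip poppy fern bay moss plum yew lime ash mint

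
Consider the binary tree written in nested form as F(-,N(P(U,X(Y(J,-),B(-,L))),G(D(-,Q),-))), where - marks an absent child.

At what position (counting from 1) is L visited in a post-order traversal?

Post-order visits the left subtree, then the right subtree, then the node.
At F: no left child.
At F: go right to N.
  At N: go left to P.
    At P: go left to U.
      U is a leaf — visit U.
    At P: go right to X.
      At X: go left to Y.
        At Y: go left to J.
          J is a leaf — visit J.
        At Y: no right child.
        Visit Y.
      At X: go right to B.
        At B: no left child.
        At B: go right to L.
          L is a leaf — visit L.
        Visit B.
      Visit X.
    Visit P.
  At N: go right to G.
    At G: go left to D.
      At D: no left child.
      At D: go right to Q.
        Q is a leaf — visit Q.
      Visit D.
    At G: no right child.
    Visit G.
  Visit N.
Visit F.
Full post-order sequence: U, J, Y, L, B, X, P, Q, D, G, N, F.

4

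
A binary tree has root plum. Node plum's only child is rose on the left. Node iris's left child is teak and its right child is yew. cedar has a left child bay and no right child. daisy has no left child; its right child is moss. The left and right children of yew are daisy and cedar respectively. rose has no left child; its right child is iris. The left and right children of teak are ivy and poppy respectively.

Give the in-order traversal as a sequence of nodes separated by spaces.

rose ivy teak poppy iris daisy moss yew bay cedar plum

In-order visits the left subtree, then the node, then the right subtree.
At plum: go left to rose.
  At rose: no left child.
  Visit rose.
  At rose: go right to iris.
    At iris: go left to teak.
      At teak: go left to ivy.
        ivy is a leaf — visit ivy.
      Visit teak.
      At teak: go right to poppy.
        poppy is a leaf — visit poppy.
    Visit iris.
    At iris: go right to yew.
      At yew: go left to daisy.
        At daisy: no left child.
        Visit daisy.
        At daisy: go right to moss.
          moss is a leaf — visit moss.
      Visit yew.
      At yew: go right to cedar.
        At cedar: go left to bay.
          bay is a leaf — visit bay.
        Visit cedar.
        At cedar: no right child.
Visit plum.
At plum: no right child.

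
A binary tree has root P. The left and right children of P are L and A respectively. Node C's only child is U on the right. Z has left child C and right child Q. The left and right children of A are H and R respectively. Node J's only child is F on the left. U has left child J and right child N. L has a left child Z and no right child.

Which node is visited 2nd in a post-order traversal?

Post-order visits the left subtree, then the right subtree, then the node.
At P: go left to L.
  At L: go left to Z.
    At Z: go left to C.
      At C: no left child.
      At C: go right to U.
        At U: go left to J.
          At J: go left to F.
            F is a leaf — visit F.
          At J: no right child.
          Visit J.
        At U: go right to N.
          N is a leaf — visit N.
        Visit U.
      Visit C.
    At Z: go right to Q.
      Q is a leaf — visit Q.
    Visit Z.
  At L: no right child.
  Visit L.
At P: go right to A.
  At A: go left to H.
    H is a leaf — visit H.
  At A: go right to R.
    R is a leaf — visit R.
  Visit A.
Visit P.
Full post-order sequence: F, J, N, U, C, Q, Z, L, H, R, A, P.

J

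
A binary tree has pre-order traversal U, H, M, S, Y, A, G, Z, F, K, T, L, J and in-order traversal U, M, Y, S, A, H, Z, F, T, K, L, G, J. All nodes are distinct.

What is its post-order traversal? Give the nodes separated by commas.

Y, A, S, M, T, L, K, F, Z, J, G, H, U

The first element of pre-order is the root; it splits in-order into left and right subtrees.
Root U: left subtree has 0 nodes { }, right has 12 {M, Y, S, A, H, Z, F, T, K, L, G, J}.
  Root H: left subtree has 4 nodes {M, Y, S, A}, right has 7 {Z, F, T, K, L, G, J}.
    Root M: left subtree has 0 nodes { }, right has 3 {Y, S, A}.
      Root S: left subtree has 1 node {Y}, right has 1 {A}.
    Root G: left subtree has 5 nodes {Z, F, T, K, L}, right has 1 {J}.
      Root Z: left subtree has 0 nodes { }, right has 4 {F, T, K, L}.
        Root F: left subtree has 0 nodes { }, right has 3 {T, K, L}.
          Root K: left subtree has 1 node {T}, right has 1 {L}.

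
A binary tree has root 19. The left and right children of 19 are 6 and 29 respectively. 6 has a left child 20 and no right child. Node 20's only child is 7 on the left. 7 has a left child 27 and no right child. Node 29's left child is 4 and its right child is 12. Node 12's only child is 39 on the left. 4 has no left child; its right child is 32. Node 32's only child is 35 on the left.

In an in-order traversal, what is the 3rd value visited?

In-order visits the left subtree, then the node, then the right subtree.
At 19: go left to 6.
  At 6: go left to 20.
    At 20: go left to 7.
      At 7: go left to 27.
        27 is a leaf — visit 27.
      Visit 7.
      At 7: no right child.
    Visit 20.
    At 20: no right child.
  Visit 6.
  At 6: no right child.
Visit 19.
At 19: go right to 29.
  At 29: go left to 4.
    At 4: no left child.
    Visit 4.
    At 4: go right to 32.
      At 32: go left to 35.
        35 is a leaf — visit 35.
      Visit 32.
      At 32: no right child.
  Visit 29.
  At 29: go right to 12.
    At 12: go left to 39.
      39 is a leaf — visit 39.
    Visit 12.
    At 12: no right child.
Full in-order sequence: 27, 7, 20, 6, 19, 4, 35, 32, 29, 39, 12.

20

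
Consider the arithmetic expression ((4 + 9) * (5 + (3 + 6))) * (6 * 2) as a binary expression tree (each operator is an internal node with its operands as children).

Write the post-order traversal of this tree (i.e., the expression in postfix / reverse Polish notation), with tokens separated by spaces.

Post-order on an expression tree gives postfix notation: for each operator, emit left operand, right operand, then the operator.

4 9 + 5 3 6 + + * 6 2 * *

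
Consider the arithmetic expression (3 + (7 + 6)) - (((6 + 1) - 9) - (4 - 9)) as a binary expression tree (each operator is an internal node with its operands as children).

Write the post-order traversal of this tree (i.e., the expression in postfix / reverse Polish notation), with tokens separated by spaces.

3 7 6 + + 6 1 + 9 - 4 9 - - -

Post-order on an expression tree gives postfix notation: for each operator, emit left operand, right operand, then the operator.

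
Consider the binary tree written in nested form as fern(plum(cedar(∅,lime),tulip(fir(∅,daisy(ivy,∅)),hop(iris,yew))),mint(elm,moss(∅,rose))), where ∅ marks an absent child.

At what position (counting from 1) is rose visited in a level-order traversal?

Level-order visits nodes level by level from the root, left to right within each level.
Level 0: fern
Level 1: plum, mint
Level 2: cedar, tulip, elm, moss
Level 3: lime, fir, hop, rose
Level 4: daisy, iris, yew
Level 5: ivy
Full level-order sequence: fern, plum, mint, cedar, tulip, elm, moss, lime, fir, hop, rose, daisy, iris, yew, ivy.

11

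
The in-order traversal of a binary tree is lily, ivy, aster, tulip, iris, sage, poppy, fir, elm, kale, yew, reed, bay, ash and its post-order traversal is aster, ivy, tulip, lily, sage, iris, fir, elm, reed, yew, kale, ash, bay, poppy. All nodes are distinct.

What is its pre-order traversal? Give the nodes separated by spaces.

The last element of post-order is the root; it splits in-order into left and right subtrees.
Root poppy: left subtree has 6 nodes {lily, ivy, aster, tulip, iris, sage}, right has 7 {fir, elm, kale, yew, reed, bay, ash}.
  Root iris: left subtree has 4 nodes {lily, ivy, aster, tulip}, right has 1 {sage}.
    Root lily: left subtree has 0 nodes { }, right has 3 {ivy, aster, tulip}.
      Root tulip: left subtree has 2 nodes {ivy, aster}, right has 0 { }.
        Root ivy: left subtree has 0 nodes { }, right has 1 {aster}.
  Root bay: left subtree has 5 nodes {fir, elm, kale, yew, reed}, right has 1 {ash}.
    Root kale: left subtree has 2 nodes {fir, elm}, right has 2 {yew, reed}.
      Root elm: left subtree has 1 node {fir}, right has 0 { }.
      Root yew: left subtree has 0 nodes { }, right has 1 {reed}.

poppy iris lily tulip ivy aster sage bay kale elm fir yew reed ash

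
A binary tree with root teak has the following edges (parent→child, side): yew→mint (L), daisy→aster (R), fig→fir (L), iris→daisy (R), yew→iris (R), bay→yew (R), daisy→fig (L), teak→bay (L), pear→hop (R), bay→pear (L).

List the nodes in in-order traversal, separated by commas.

In-order visits the left subtree, then the node, then the right subtree.
At teak: go left to bay.
  At bay: go left to pear.
    At pear: no left child.
    Visit pear.
    At pear: go right to hop.
      hop is a leaf — visit hop.
  Visit bay.
  At bay: go right to yew.
    At yew: go left to mint.
      mint is a leaf — visit mint.
    Visit yew.
    At yew: go right to iris.
      At iris: no left child.
      Visit iris.
      At iris: go right to daisy.
        At daisy: go left to fig.
          At fig: go left to fir.
            fir is a leaf — visit fir.
          Visit fig.
          At fig: no right child.
        Visit daisy.
        At daisy: go right to aster.
          aster is a leaf — visit aster.
Visit teak.
At teak: no right child.

pear, hop, bay, mint, yew, iris, fir, fig, daisy, aster, teak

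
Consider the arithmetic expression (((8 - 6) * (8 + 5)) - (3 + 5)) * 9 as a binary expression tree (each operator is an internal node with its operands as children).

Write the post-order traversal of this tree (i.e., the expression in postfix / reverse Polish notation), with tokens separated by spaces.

Post-order on an expression tree gives postfix notation: for each operator, emit left operand, right operand, then the operator.

8 6 - 8 5 + * 3 5 + - 9 *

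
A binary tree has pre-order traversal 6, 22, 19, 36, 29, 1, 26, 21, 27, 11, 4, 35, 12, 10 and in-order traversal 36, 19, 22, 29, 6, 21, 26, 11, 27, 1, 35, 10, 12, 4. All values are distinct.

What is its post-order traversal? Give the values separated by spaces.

The first element of pre-order is the root; it splits in-order into left and right subtrees.
Root 6: left subtree has 4 nodes {36, 19, 22, 29}, right has 9 {21, 26, 11, 27, 1, 35, 10, 12, 4}.
  Root 22: left subtree has 2 nodes {36, 19}, right has 1 {29}.
    Root 19: left subtree has 1 node {36}, right has 0 { }.
  Root 1: left subtree has 4 nodes {21, 26, 11, 27}, right has 4 {35, 10, 12, 4}.
    Root 26: left subtree has 1 node {21}, right has 2 {11, 27}.
      Root 27: left subtree has 1 node {11}, right has 0 { }.
    Root 4: left subtree has 3 nodes {35, 10, 12}, right has 0 { }.
      Root 35: left subtree has 0 nodes { }, right has 2 {10, 12}.
        Root 12: left subtree has 1 node {10}, right has 0 { }.

36 19 29 22 21 11 27 26 10 12 35 4 1 6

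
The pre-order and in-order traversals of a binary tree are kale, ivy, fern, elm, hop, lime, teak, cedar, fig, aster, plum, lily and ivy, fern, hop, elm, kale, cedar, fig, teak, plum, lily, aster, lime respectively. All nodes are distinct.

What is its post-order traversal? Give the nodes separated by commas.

hop, elm, fern, ivy, fig, cedar, lily, plum, aster, teak, lime, kale

The first element of pre-order is the root; it splits in-order into left and right subtrees.
Root kale: left subtree has 4 nodes {ivy, fern, hop, elm}, right has 7 {cedar, fig, teak, plum, lily, aster, lime}.
  Root ivy: left subtree has 0 nodes { }, right has 3 {fern, hop, elm}.
    Root fern: left subtree has 0 nodes { }, right has 2 {hop, elm}.
      Root elm: left subtree has 1 node {hop}, right has 0 { }.
  Root lime: left subtree has 6 nodes {cedar, fig, teak, plum, lily, aster}, right has 0 { }.
    Root teak: left subtree has 2 nodes {cedar, fig}, right has 3 {plum, lily, aster}.
      Root cedar: left subtree has 0 nodes { }, right has 1 {fig}.
      Root aster: left subtree has 2 nodes {plum, lily}, right has 0 { }.
        Root plum: left subtree has 0 nodes { }, right has 1 {lily}.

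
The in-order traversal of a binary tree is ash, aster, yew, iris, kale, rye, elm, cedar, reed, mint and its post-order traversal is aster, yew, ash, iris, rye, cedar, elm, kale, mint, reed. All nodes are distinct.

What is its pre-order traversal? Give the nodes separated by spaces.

reed kale iris ash yew aster elm rye cedar mint

The last element of post-order is the root; it splits in-order into left and right subtrees.
Root reed: left subtree has 8 nodes {ash, aster, yew, iris, kale, rye, elm, cedar}, right has 1 {mint}.
  Root kale: left subtree has 4 nodes {ash, aster, yew, iris}, right has 3 {rye, elm, cedar}.
    Root iris: left subtree has 3 nodes {ash, aster, yew}, right has 0 { }.
      Root ash: left subtree has 0 nodes { }, right has 2 {aster, yew}.
        Root yew: left subtree has 1 node {aster}, right has 0 { }.
    Root elm: left subtree has 1 node {rye}, right has 1 {cedar}.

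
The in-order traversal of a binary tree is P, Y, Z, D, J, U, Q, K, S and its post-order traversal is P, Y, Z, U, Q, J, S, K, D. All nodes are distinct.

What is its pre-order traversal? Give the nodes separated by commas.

The last element of post-order is the root; it splits in-order into left and right subtrees.
Root D: left subtree has 3 nodes {P, Y, Z}, right has 5 {J, U, Q, K, S}.
  Root Z: left subtree has 2 nodes {P, Y}, right has 0 { }.
    Root Y: left subtree has 1 node {P}, right has 0 { }.
  Root K: left subtree has 3 nodes {J, U, Q}, right has 1 {S}.
    Root J: left subtree has 0 nodes { }, right has 2 {U, Q}.
      Root Q: left subtree has 1 node {U}, right has 0 { }.

D, Z, Y, P, K, J, Q, U, S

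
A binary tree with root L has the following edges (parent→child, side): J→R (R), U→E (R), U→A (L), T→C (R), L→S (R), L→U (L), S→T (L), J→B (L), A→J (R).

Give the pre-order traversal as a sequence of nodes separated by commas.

L, U, A, J, B, R, E, S, T, C

Pre-order visits the node, then its left subtree, then its right subtree.
Visit L.
At L: go left to U.
  Visit U.
  At U: go left to A.
    Visit A.
    At A: no left child.
    At A: go right to J.
      Visit J.
      At J: go left to B.
        B is a leaf — visit B.
      At J: go right to R.
        R is a leaf — visit R.
  At U: go right to E.
    E is a leaf — visit E.
At L: go right to S.
  Visit S.
  At S: go left to T.
    Visit T.
    At T: no left child.
    At T: go right to C.
      C is a leaf — visit C.
  At S: no right child.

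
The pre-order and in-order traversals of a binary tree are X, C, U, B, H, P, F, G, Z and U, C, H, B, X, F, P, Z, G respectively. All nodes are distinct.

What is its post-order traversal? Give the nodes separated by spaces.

U H B C F Z G P X

The first element of pre-order is the root; it splits in-order into left and right subtrees.
Root X: left subtree has 4 nodes {U, C, H, B}, right has 4 {F, P, Z, G}.
  Root C: left subtree has 1 node {U}, right has 2 {H, B}.
    Root B: left subtree has 1 node {H}, right has 0 { }.
  Root P: left subtree has 1 node {F}, right has 2 {Z, G}.
    Root G: left subtree has 1 node {Z}, right has 0 { }.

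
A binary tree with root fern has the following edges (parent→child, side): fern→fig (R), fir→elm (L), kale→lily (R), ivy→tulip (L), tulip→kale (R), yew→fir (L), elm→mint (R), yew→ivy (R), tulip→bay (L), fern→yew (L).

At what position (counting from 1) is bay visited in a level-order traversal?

9

Level-order visits nodes level by level from the root, left to right within each level.
Level 0: fern
Level 1: yew, fig
Level 2: fir, ivy
Level 3: elm, tulip
Level 4: mint, bay, kale
Level 5: lily
Full level-order sequence: fern, yew, fig, fir, ivy, elm, tulip, mint, bay, kale, lily.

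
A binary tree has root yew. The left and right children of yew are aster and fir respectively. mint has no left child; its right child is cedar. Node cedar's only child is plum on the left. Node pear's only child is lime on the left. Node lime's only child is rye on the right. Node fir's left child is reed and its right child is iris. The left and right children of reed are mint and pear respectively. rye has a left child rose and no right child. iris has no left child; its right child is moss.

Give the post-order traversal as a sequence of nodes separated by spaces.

Post-order visits the left subtree, then the right subtree, then the node.
At yew: go left to aster.
  aster is a leaf — visit aster.
At yew: go right to fir.
  At fir: go left to reed.
    At reed: go left to mint.
      At mint: no left child.
      At mint: go right to cedar.
        At cedar: go left to plum.
          plum is a leaf — visit plum.
        At cedar: no right child.
        Visit cedar.
      Visit mint.
    At reed: go right to pear.
      At pear: go left to lime.
        At lime: no left child.
        At lime: go right to rye.
          At rye: go left to rose.
            rose is a leaf — visit rose.
          At rye: no right child.
          Visit rye.
        Visit lime.
      At pear: no right child.
      Visit pear.
    Visit reed.
  At fir: go right to iris.
    At iris: no left child.
    At iris: go right to moss.
      moss is a leaf — visit moss.
    Visit iris.
  Visit fir.
Visit yew.

aster plum cedar mint rose rye lime pear reed moss iris fir yew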